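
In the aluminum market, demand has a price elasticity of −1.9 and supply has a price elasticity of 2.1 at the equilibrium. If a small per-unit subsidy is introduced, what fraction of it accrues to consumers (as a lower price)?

Consumer share = 0.525

For a small subsidy around the equilibrium, the benefit split depends on the relative slopes, which at a point are proportional to the elasticities.
Buyer share = εs/(εs + |εd|) = 2.1/(2.1 + 1.9) = 0.525; seller share = |εd|/(εs + |εd|) = 0.475.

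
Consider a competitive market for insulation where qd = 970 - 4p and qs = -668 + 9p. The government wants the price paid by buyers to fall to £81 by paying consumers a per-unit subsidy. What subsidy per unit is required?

Required subsidy s = £65 per unit

At a buyer price of 81, quantity demanded is 970 − 4·81 = 646.
Sellers supply 646 only when they receive ps with -668 + 9·ps = 646, i.e. ps = 146.
s = ps − pb = 146 − 81 = 65.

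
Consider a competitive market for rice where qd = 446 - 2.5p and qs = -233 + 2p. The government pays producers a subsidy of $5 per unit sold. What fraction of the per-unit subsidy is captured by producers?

Pre-subsidy: 446 - 2.5p = -233 + 2p gives p* = 1358/9, q* = 619/9.
With the subsidy, sellers receive ps = pb + 5 for each unit, where pb is the price buyers pay.
Supply in terms of pb becomes qs = -233 + 2(pb + 5) = -223 + 2pb. Setting this equal to demand: 446 - 2.5pb = -223 + 2pb, so pb = 446/3.
Sellers receive ps = 446/3 + 5 = 461/3; q' = 446 − 2.5·(446/3) = 223/3.
Buyers' price falls by p* − pb = 1358/9 − 446/3 = 20/9; sellers' price rises by ps − p* = 461/3 − 1358/9 = 25/9.
So producers capture (25/9)/5 = 5/9 of each unit of subsidy.

Producer share = 5/9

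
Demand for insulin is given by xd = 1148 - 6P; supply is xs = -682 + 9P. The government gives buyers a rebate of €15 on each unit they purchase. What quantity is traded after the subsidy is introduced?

Pre-subsidy: 1148 - 6P = -682 + 9P gives P* = 122, x* = 416.
With the rebate, buyers effectively pay Pb = Ps − 15, where Ps is the price sellers receive.
Demand in terms of Ps becomes xd = 1148 − 6(Ps − 15) = 1238 - 6Ps. Setting this equal to supply: 1238 - 6Ps = -682 + 9Ps, so Ps = 128.
Buyers pay Pb = 128 − 15 = 113; x' = -682 + 9·128 = 470.

x' = 470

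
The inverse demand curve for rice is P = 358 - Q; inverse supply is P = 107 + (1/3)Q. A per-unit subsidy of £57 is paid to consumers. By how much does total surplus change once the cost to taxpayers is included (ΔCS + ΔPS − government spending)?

Net change in total surplus = -£1218.375

Pre-subsidy: 358 - Q = 107 + (1/3)Q gives Q* = 188.25 and P* = 169.75.
With the rebate, buyers effectively pay Pb = Ps − 57, where Ps is the price sellers receive.
On the curves, Pb = 358 - Q and Ps = 107 + (1/3)Q; the wedge Ps − Pb = 57 gives 107 + (1/3)Q − (358 - Q) = 57, so Q' = 231.
Then Pb = 358 − 1·231 = 127 and Ps = 107 + (1/3)·231 = 184.
ΔCS = ½(188.25 + 231)(169.75 − 127) = 8961.46875; ΔPS = ½(188.25 + 231)(184 − 169.75) = 2987.15625.
Government spending = 57 × 231 = 13167.
Net change = 8961.46875 + 2987.15625 − 13167 = -1218.375. The loss equals the DWL triangle ½·57·42.75.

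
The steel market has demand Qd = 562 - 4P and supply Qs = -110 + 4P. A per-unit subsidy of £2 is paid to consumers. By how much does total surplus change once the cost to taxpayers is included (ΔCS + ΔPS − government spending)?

Net change in total surplus = -£4

Pre-subsidy: 562 - 4P = -110 + 4P gives P* = 84, Q* = 226.
With the rebate, buyers effectively pay Pb = Ps − 2, where Ps is the price sellers receive.
Demand in terms of Ps becomes Qd = 562 − 4(Ps − 2) = 570 - 4Ps. Setting this equal to supply: 570 - 4Ps = -110 + 4Ps, so Ps = 85.
Buyers pay Pb = 85 − 2 = 83; Q' = -110 + 4·85 = 230.
ΔCS = ½(226 + 230)(84 − 83) = 228; ΔPS = ½(226 + 230)(85 − 84) = 228.
Government spending = 2 × 230 = 460.
Net change = 228 + 228 − 460 = -4. The loss equals the DWL triangle ½·2·4.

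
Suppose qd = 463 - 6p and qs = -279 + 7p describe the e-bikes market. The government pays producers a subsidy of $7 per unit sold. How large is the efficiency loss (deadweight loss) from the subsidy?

Deadweight loss = 1029/13

Pre-subsidy: 463 - 6p = -279 + 7p gives p* = 742/13, q* = 1567/13.
With the subsidy, sellers receive ps = pb + 7 for each unit, where pb is the price buyers pay.
Supply in terms of pb becomes qs = -279 + 7(pb + 7) = -230 + 7pb. Setting this equal to demand: 463 - 6pb = -230 + 7pb, so pb = 693/13.
Sellers receive ps = 693/13 + 7 = 784/13; q' = 463 − 6·(693/13) = 1861/13.
The subsidy expands output by 1861/13 − 1567/13 = 294/13 past the efficient level; on those units the gap between marginal cost and willingness to pay runs from 0 up to 7.
DWL = ½ × 7 × 294/13 = 1029/13.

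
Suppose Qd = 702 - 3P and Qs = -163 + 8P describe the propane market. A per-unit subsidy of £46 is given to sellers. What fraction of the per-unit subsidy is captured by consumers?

Consumer share = 8/11

Pre-subsidy: 702 - 3P = -163 + 8P gives P* = 865/11, Q* = 5127/11.
With the subsidy, sellers receive Ps = Pb + 46 for each unit, where Pb is the price buyers pay.
Supply in terms of Pb becomes Qs = -163 + 8(Pb + 46) = 205 + 8Pb. Setting this equal to demand: 702 - 3Pb = 205 + 8Pb, so Pb = 497/11.
Sellers receive Ps = 497/11 + 46 = 1003/11; Q' = 702 − 3·(497/11) = 6231/11.
Buyers' price falls by P* − Pb = 865/11 − 497/11 = 368/11; sellers' price rises by Ps − P* = 1003/11 − 865/11 = 138/11.
So consumers capture (368/11)/46 = 8/11 of each unit of subsidy.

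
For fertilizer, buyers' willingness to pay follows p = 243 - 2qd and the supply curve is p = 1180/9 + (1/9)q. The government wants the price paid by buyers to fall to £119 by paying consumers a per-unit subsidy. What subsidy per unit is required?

At a buyer price of 119, quantity demanded is 121.5 − 0.5·119 = 62.
Sellers supply 62 only when they receive ps = 1180/9 + (1/9)·62 = 138.
s = ps − pb = 138 − 119 = 19.

Required subsidy s = £19 per unit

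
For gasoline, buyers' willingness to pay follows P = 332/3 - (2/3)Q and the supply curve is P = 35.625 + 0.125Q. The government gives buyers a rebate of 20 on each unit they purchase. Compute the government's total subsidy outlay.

Government cost = 45620/19

Pre-subsidy: 332/3 - (2/3)Q = 35.625 + 0.125Q gives Q* = 1801/19 and P* = 902/19.
With the rebate, buyers effectively pay Pb = Ps − 20, where Ps is the price sellers receive.
On the curves, Pb = 332/3 - (2/3)Q and Ps = 35.625 + 0.125Q; the wedge Ps − Pb = 20 gives 35.625 + 0.125Q − (332/3 - (2/3)Q) = 20, so Q' = 2281/19.
Then Pb = 332/3 − (2/3)·(2281/19) = 582/19 and Ps = 35.625 + 0.125·(2281/19) = 962/19.
Government outlay = subsidy × quantity = 20 × 2281/19 = 45620/19.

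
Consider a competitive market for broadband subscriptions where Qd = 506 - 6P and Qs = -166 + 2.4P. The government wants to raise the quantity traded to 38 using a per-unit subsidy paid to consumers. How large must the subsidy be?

At Q = 38, invert demand for the buyer price: Pb = (506 − 38)/6 = 78; invert supply for the seller price: Ps = (38 − (-166))/2.4 = 85.
The subsidy must fill the gap: s = Ps − Pb = 85 − 78 = 7.

Required subsidy s = 7 per unit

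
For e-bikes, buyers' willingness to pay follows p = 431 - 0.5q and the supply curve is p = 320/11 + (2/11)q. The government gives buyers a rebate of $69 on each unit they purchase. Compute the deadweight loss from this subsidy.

Pre-subsidy: 431 - 0.5q = 320/11 + (2/11)q gives q* = 8842/15 and p* = 2044/15.
With the rebate, buyers effectively pay pb = ps − 69, where ps is the price sellers receive.
On the curves, pb = 431 - 0.5q and ps = 320/11 + (2/11)q; the wedge ps − pb = 69 gives 320/11 + (2/11)q − (431 - 0.5q) = 69, so q' = 2072/3.
Then pb = 431 − 0.5·(2072/3) = 257/3 and ps = 320/11 + (2/11)·(2072/3) = 464/3.
The subsidy expands output by 2072/3 − 8842/15 = 101.2 past the efficient level; on those units the gap between marginal cost and willingness to pay runs from 0 up to 69.
DWL = ½ × 69 × 101.2 = 3491.4.

Deadweight loss = $3491.4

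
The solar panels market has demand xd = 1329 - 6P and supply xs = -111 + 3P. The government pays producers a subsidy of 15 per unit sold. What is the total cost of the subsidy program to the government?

Government cost = 5985

Pre-subsidy: 1329 - 6P = -111 + 3P gives P* = 160, x* = 369.
With the subsidy, sellers receive Ps = Pb + 15 for each unit, where Pb is the price buyers pay.
Supply in terms of Pb becomes xs = -111 + 3(Pb + 15) = -66 + 3Pb. Setting this equal to demand: 1329 - 6Pb = -66 + 3Pb, so Pb = 155.
Sellers receive Ps = 155 + 15 = 170; x' = 1329 − 6·155 = 399.
Government outlay = subsidy × quantity = 15 × 399 = 5985.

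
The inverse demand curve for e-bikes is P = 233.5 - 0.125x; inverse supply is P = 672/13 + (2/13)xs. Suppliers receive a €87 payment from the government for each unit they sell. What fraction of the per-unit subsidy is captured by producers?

Pre-subsidy: 233.5 - 0.125x = 672/13 + (2/13)x gives x* = 652 and P* = 152.
With the subsidy, sellers receive Ps = Pb + 87 for each unit, where Pb is the price buyers pay.
On the curves, Pb = 233.5 - 0.125x and Ps = 672/13 + (2/13)x; the wedge Ps − Pb = 87 gives 672/13 + (2/13)x − (233.5 - 0.125x) = 87, so x' = 964.
Then Pb = 233.5 − 0.125·964 = 113 and Ps = 672/13 + (2/13)·964 = 200.
Buyers' price falls by P* − Pb = 152 − 113 = 39; sellers' price rises by Ps − P* = 200 − 152 = 48.
So producers capture 48/87 = 16/29 of each unit of subsidy.

Producer share = 16/29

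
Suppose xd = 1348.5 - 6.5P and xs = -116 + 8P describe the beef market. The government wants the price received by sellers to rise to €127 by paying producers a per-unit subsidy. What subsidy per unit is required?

Required subsidy s = €58 per unit

At a seller price of 127, quantity supplied is -116 + 8·127 = 900.
Buyers absorb 900 only when they pay Pb with 1348.5 − 6.5·Pb = 900, i.e. Pb = 69.
s = Ps − Pb = 127 − 69 = 58.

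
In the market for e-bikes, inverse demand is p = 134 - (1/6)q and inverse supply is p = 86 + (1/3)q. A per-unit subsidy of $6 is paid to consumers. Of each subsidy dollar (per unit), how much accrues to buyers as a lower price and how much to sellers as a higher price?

Buyers gain $2 per unit; sellers gain $4 per unit

Pre-subsidy: 134 - (1/6)q = 86 + (1/3)q gives q* = 96 and p* = 118.
With the rebate, buyers effectively pay pb = ps − 6, where ps is the price sellers receive.
On the curves, pb = 134 - (1/6)q and ps = 86 + (1/3)q; the wedge ps − pb = 6 gives 86 + (1/3)q − (134 - (1/6)q) = 6, so q' = 108.
Then pb = 134 − (1/6)·108 = 116 and ps = 86 + (1/3)·108 = 122.
Buyers' price falls by p* − pb = 118 − 116 = 2; sellers' price rises by ps − p* = 122 − 118 = 4.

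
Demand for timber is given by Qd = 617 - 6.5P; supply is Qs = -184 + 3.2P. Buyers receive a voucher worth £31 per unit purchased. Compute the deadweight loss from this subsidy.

Deadweight loss = 99944/97

Pre-subsidy: 617 - 6.5P = -184 + 3.2P gives P* = 8010/97, Q* = 7784/97.
With the rebate, buyers effectively pay Pb = Ps − 31, where Ps is the price sellers receive.
Demand in terms of Ps becomes Qd = 617 − 6.5(Ps − 31) = 818.5 - 6.5Ps. Setting this equal to supply: 818.5 - 6.5Ps = -184 + 3.2Ps, so Ps = 10025/97.
Buyers pay Pb = 10025/97 − 31 = 7018/97; Q' = -184 + 3.2·(10025/97) = 14232/97.
The subsidy expands output by 14232/97 − 7784/97 = 6448/97 past the efficient level; on those units the gap between marginal cost and willingness to pay runs from 0 up to 31.
DWL = ½ × 31 × 6448/97 = 99944/97.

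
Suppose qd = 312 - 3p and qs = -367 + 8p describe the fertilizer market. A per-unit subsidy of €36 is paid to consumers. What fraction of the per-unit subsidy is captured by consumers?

Consumer share = 8/11

Pre-subsidy: 312 - 3p = -367 + 8p gives p* = 679/11, q* = 1395/11.
With the rebate, buyers effectively pay pb = ps − 36, where ps is the price sellers receive.
Demand in terms of ps becomes qd = 312 − 3(ps − 36) = 420 - 3ps. Setting this equal to supply: 420 - 3ps = -367 + 8ps, so ps = 787/11.
Buyers pay pb = 787/11 − 36 = 391/11; q' = -367 + 8·(787/11) = 2259/11.
Buyers' price falls by p* − pb = 679/11 − 391/11 = 288/11; sellers' price rises by ps − p* = 787/11 − 679/11 = 108/11.
So consumers capture (288/11)/36 = 8/11 of each unit of subsidy.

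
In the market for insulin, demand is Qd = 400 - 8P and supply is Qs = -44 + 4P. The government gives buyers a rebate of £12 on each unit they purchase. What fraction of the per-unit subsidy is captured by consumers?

Pre-subsidy: 400 - 8P = -44 + 4P gives P* = 37, Q* = 104.
With the rebate, buyers effectively pay Pb = Ps − 12, where Ps is the price sellers receive.
Demand in terms of Ps becomes Qd = 400 − 8(Ps − 12) = 496 - 8Ps. Setting this equal to supply: 496 - 8Ps = -44 + 4Ps, so Ps = 45.
Buyers pay Pb = 45 − 12 = 33; Q' = -44 + 4·45 = 136.
Buyers' price falls by P* − Pb = 37 − 33 = 4; sellers' price rises by Ps − P* = 45 − 37 = 8.
So consumers capture 4/12 = 1/3 of each unit of subsidy.

Consumer share = 1/3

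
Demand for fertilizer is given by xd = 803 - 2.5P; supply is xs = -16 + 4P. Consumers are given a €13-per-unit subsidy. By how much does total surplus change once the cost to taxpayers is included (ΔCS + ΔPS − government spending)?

Pre-subsidy: 803 - 2.5P = -16 + 4P gives P* = 126, x* = 488.
With the rebate, buyers effectively pay Pb = Ps − 13, where Ps is the price sellers receive.
Demand in terms of Ps becomes xd = 803 − 2.5(Ps − 13) = 835.5 - 2.5Ps. Setting this equal to supply: 835.5 - 2.5Ps = -16 + 4Ps, so Ps = 131.
Buyers pay Pb = 131 − 13 = 118; x' = -16 + 4·131 = 508.
ΔCS = ½(488 + 508)(126 − 118) = 3984; ΔPS = ½(488 + 508)(131 − 126) = 2490.
Government spending = 13 × 508 = 6604.
Net change = 3984 + 2490 − 6604 = -130. The loss equals the DWL triangle ½·13·20.

Net change in total surplus = -€130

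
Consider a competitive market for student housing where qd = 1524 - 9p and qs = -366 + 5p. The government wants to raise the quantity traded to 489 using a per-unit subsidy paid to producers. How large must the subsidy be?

Required subsidy s = 56 per unit

At q = 489, invert demand for the buyer price: pb = (1524 − 489)/9 = 115; invert supply for the seller price: ps = (489 − (-366))/5 = 171.
The subsidy must fill the gap: s = ps − pb = 171 − 115 = 56.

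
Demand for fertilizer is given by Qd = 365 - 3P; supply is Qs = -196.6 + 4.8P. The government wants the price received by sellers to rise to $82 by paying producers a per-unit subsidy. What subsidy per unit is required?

At a seller price of 82, quantity supplied is -196.6 + 4.8·82 = 197.
Buyers absorb 197 only when they pay Pb with 365 − 3·Pb = 197, i.e. Pb = 56.
s = Ps − Pb = 82 − 56 = 26.

Required subsidy s = $26 per unit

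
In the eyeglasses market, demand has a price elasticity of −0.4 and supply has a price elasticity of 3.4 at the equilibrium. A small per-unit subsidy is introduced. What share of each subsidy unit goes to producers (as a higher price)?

Producer share = 2/19

For a small subsidy around the equilibrium, the benefit split depends on the relative slopes, which at a point are proportional to the elasticities.
Buyer share = εs/(εs + |εd|) = 3.4/(3.4 + 0.4) = 17/19; seller share = |εd|/(εs + |εd|) = 2/19.
So producers capture 2/19 of the subsidy.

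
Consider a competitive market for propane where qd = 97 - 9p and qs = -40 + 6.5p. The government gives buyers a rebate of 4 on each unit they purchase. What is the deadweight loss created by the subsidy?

Pre-subsidy: 97 - 9p = -40 + 6.5p gives p* = 274/31, q* = 541/31.
With the rebate, buyers effectively pay pb = ps − 4, where ps is the price sellers receive.
Demand in terms of ps becomes qd = 97 − 9(ps − 4) = 133 - 9ps. Setting this equal to supply: 133 - 9ps = -40 + 6.5ps, so ps = 346/31.
Buyers pay pb = 346/31 − 4 = 222/31; q' = -40 + 6.5·(346/31) = 1009/31.
The subsidy expands output by 1009/31 − 541/31 = 468/31 past the efficient level; on those units the gap between marginal cost and willingness to pay runs from 0 up to 4.
DWL = ½ × 4 × 468/31 = 936/31.

Deadweight loss = 936/31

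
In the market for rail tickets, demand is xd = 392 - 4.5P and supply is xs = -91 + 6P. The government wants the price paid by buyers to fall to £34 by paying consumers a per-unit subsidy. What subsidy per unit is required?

Required subsidy s = £21 per unit

At a buyer price of 34, quantity demanded is 392 − 4.5·34 = 239.
Sellers supply 239 only when they receive Ps with -91 + 6·Ps = 239, i.e. Ps = 55.
s = Ps − Pb = 55 − 34 = 21.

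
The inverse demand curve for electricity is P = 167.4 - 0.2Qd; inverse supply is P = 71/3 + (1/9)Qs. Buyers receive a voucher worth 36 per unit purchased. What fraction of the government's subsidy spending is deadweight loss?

DWL / government spending = 135/1348

Pre-subsidy: 167.4 - 0.2Q = 71/3 + (1/9)Q gives Q* = 462 and P* = 75.
With the rebate, buyers effectively pay Pb = Ps − 36, where Ps is the price sellers receive.
On the curves, Pb = 167.4 - 0.2Q and Ps = 71/3 + (1/9)Q; the wedge Ps − Pb = 36 gives 71/3 + (1/9)Q − (167.4 - 0.2Q) = 36, so Q' = 4044/7.
Then Pb = 167.4 − 0.2·(4044/7) = 363/7 and Ps = 71/3 + (1/9)·(4044/7) = 615/7.
ΔCS = ½(462 + 4044/7)(75 − 363/7) = 589518/49; ΔPS = ½(462 + 4044/7)(615/7 − 75) = 327510/49.
Government spending = 36 × 4044/7 = 145584/7.
DWL = ½ × 36 × (4044/7 − 462) = 14580/7; fraction = (14580/7) / (145584/7) = 135/1348.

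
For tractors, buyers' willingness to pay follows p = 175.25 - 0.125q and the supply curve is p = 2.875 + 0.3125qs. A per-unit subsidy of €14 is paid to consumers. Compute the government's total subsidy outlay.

Government cost = €5964

Pre-subsidy: 175.25 - 0.125q = 2.875 + 0.3125q gives q* = 394 and p* = 126.
With the rebate, buyers effectively pay pb = ps − 14, where ps is the price sellers receive.
On the curves, pb = 175.25 - 0.125q and ps = 2.875 + 0.3125q; the wedge ps − pb = 14 gives 2.875 + 0.3125q − (175.25 - 0.125q) = 14, so q' = 426.
Then pb = 175.25 − 0.125·426 = 122 and ps = 2.875 + 0.3125·426 = 136.
Government outlay = subsidy × quantity = 14 × 426 = 5964.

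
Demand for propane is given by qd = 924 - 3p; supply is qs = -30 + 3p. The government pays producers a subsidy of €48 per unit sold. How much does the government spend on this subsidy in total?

Pre-subsidy: 924 - 3p = -30 + 3p gives p* = 159, q* = 447.
With the subsidy, sellers receive ps = pb + 48 for each unit, where pb is the price buyers pay.
Supply in terms of pb becomes qs = -30 + 3(pb + 48) = 114 + 3pb. Setting this equal to demand: 924 - 3pb = 114 + 3pb, so pb = 135.
Sellers receive ps = 135 + 48 = 183; q' = 924 − 3·135 = 519.
Government outlay = subsidy × quantity = 48 × 519 = 24912.

Government cost = €24912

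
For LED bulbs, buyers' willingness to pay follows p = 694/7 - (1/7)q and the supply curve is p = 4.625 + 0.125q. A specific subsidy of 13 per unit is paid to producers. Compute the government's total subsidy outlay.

Pre-subsidy: 694/7 - (1/7)q = 4.625 + 0.125q gives q* = 5293/15 and p* = 731/15.
With the subsidy, sellers receive ps = pb + 13 for each unit, where pb is the price buyers pay.
On the curves, pb = 694/7 - (1/7)q and ps = 4.625 + 0.125q; the wedge ps − pb = 13 gives 4.625 + 0.125q − (694/7 - (1/7)q) = 13, so q' = 401.4.
Then pb = 694/7 − (1/7)·401.4 = 41.8 and ps = 4.625 + 0.125·401.4 = 54.8.
Government outlay = subsidy × quantity = 13 × 401.4 = 5218.2.

Government cost = 5218.2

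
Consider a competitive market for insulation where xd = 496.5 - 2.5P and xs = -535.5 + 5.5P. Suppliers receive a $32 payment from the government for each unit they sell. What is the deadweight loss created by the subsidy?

Deadweight loss = $880

Pre-subsidy: 496.5 - 2.5P = -535.5 + 5.5P gives P* = 129, x* = 174.
With the subsidy, sellers receive Ps = Pb + 32 for each unit, where Pb is the price buyers pay.
Supply in terms of Pb becomes xs = -535.5 + 5.5(Pb + 32) = -359.5 + 5.5Pb. Setting this equal to demand: 496.5 - 2.5Pb = -359.5 + 5.5Pb, so Pb = 107.
Sellers receive Ps = 107 + 32 = 139; x' = 496.5 − 2.5·107 = 229.
The subsidy expands output by 229 − 174 = 55 past the efficient level; on those units the gap between marginal cost and willingness to pay runs from 0 up to 32.
DWL = ½ × 32 × 55 = 880.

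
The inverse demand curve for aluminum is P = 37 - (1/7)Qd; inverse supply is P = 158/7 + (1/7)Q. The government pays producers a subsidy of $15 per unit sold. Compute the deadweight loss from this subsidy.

Pre-subsidy: 37 - (1/7)Q = 158/7 + (1/7)Q gives Q* = 50.5 and P* = 417/14.
With the subsidy, sellers receive Ps = Pb + 15 for each unit, where Pb is the price buyers pay.
On the curves, Pb = 37 - (1/7)Q and Ps = 158/7 + (1/7)Q; the wedge Ps − Pb = 15 gives 158/7 + (1/7)Q − (37 - (1/7)Q) = 15, so Q' = 103.
Then Pb = 37 − (1/7)·103 = 156/7 and Ps = 158/7 + (1/7)·103 = 261/7.
The subsidy expands output by 103 − 50.5 = 52.5 past the efficient level; on those units the gap between marginal cost and willingness to pay runs from 0 up to 15.
DWL = ½ × 15 × 52.5 = 393.75.

Deadweight loss = $393.75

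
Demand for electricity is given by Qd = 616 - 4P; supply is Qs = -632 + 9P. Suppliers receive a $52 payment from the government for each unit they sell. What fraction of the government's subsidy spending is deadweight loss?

Pre-subsidy: 616 - 4P = -632 + 9P gives P* = 96, Q* = 232.
With the subsidy, sellers receive Ps = Pb + 52 for each unit, where Pb is the price buyers pay.
Supply in terms of Pb becomes Qs = -632 + 9(Pb + 52) = -164 + 9Pb. Setting this equal to demand: 616 - 4Pb = -164 + 9Pb, so Pb = 60.
Sellers receive Ps = 60 + 52 = 112; Q' = 616 − 4·60 = 376.
ΔCS = ½(232 + 376)(96 − 60) = 10944; ΔPS = ½(232 + 376)(112 − 96) = 4864.
Government spending = 52 × 376 = 19552.
DWL = ½ × 52 × (376 − 232) = 3744; fraction = 3744 / 19552 = 9/47.

DWL / government spending = 9/47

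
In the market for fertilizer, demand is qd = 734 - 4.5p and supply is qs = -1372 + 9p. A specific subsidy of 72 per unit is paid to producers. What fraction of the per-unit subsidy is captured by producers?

Producer share = 1/3

Pre-subsidy: 734 - 4.5p = -1372 + 9p gives p* = 156, q* = 32.
With the subsidy, sellers receive ps = pb + 72 for each unit, where pb is the price buyers pay.
Supply in terms of pb becomes qs = -1372 + 9(pb + 72) = -724 + 9pb. Setting this equal to demand: 734 - 4.5pb = -724 + 9pb, so pb = 108.
Sellers receive ps = 108 + 72 = 180; q' = 734 − 4.5·108 = 248.
Buyers' price falls by p* − pb = 156 − 108 = 48; sellers' price rises by ps − p* = 180 − 156 = 24.
So producers capture 24/72 = 1/3 of each unit of subsidy.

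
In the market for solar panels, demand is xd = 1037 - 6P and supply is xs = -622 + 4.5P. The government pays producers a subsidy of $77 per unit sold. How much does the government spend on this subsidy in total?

Government cost = $22099

Pre-subsidy: 1037 - 6P = -622 + 4.5P gives P* = 158, x* = 89.
With the subsidy, sellers receive Ps = Pb + 77 for each unit, where Pb is the price buyers pay.
Supply in terms of Pb becomes xs = -622 + 4.5(Pb + 77) = -275.5 + 4.5Pb. Setting this equal to demand: 1037 - 6Pb = -275.5 + 4.5Pb, so Pb = 125.
Sellers receive Ps = 125 + 77 = 202; x' = 1037 − 6·125 = 287.
Government outlay = subsidy × quantity = 77 × 287 = 22099.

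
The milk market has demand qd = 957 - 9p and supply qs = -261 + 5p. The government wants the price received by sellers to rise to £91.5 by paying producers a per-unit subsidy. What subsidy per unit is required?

Required subsidy s = £7 per unit

At a seller price of 91.5, quantity supplied is -261 + 5·91.5 = 196.5.
Buyers absorb 196.5 only when they pay pb with 957 − 9·pb = 196.5, i.e. pb = 84.5.
s = ps − pb = 91.5 − 84.5 = 7.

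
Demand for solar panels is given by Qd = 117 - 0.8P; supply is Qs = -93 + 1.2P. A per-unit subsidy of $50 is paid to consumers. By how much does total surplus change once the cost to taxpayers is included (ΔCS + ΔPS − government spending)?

Net change in total surplus = -$600

Pre-subsidy: 117 - 0.8P = -93 + 1.2P gives P* = 105, Q* = 33.
With the rebate, buyers effectively pay Pb = Ps − 50, where Ps is the price sellers receive.
Demand in terms of Ps becomes Qd = 117 − 0.8(Ps − 50) = 157 - 0.8Ps. Setting this equal to supply: 157 - 0.8Ps = -93 + 1.2Ps, so Ps = 125.
Buyers pay Pb = 125 − 50 = 75; Q' = -93 + 1.2·125 = 57.
ΔCS = ½(33 + 57)(105 − 75) = 1350; ΔPS = ½(33 + 57)(125 − 105) = 900.
Government spending = 50 × 57 = 2850.
Net change = 1350 + 900 − 2850 = -600. The loss equals the DWL triangle ½·50·24.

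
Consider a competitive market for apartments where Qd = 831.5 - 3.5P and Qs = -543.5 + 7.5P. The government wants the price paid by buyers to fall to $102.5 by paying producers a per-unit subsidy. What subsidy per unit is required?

Required subsidy s = $33 per unit

At a buyer price of 102.5, quantity demanded is 831.5 − 3.5·102.5 = 472.75.
Sellers supply 472.75 only when they receive Ps with -543.5 + 7.5·Ps = 472.75, i.e. Ps = 135.5.
s = Ps − Pb = 135.5 − 102.5 = 33.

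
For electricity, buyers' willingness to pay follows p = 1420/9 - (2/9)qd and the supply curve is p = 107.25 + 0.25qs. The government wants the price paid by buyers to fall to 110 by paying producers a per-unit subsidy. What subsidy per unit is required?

At a buyer price of 110, quantity demanded is 710 − 4.5·110 = 215.
Sellers supply 215 only when they receive ps = 107.25 + 0.25·215 = 161.
s = ps − pb = 161 − 110 = 51.

Required subsidy s = 51 per unit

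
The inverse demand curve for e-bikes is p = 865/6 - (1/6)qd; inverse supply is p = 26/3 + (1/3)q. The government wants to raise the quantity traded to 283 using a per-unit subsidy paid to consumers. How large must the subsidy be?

Required subsidy s = 6 per unit

At q = 283, from the demand curve buyers pay pb = 865/6 − (1/6)·283 = 97; from the supply curve sellers need ps = 26/3 + (1/3)·283 = 103.
The subsidy must fill the gap: s = ps − pb = 103 − 97 = 6.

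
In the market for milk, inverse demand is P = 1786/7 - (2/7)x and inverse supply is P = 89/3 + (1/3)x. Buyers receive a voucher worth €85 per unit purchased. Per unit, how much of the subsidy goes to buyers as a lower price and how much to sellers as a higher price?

Pre-subsidy: 1786/7 - (2/7)x = 89/3 + (1/3)x gives x* = 4735/13 and P* = 1964/13.
With the rebate, buyers effectively pay Pb = Ps − 85, where Ps is the price sellers receive.
On the curves, Pb = 1786/7 - (2/7)x and Ps = 89/3 + (1/3)x; the wedge Ps − Pb = 85 gives 89/3 + (1/3)x − (1786/7 - (2/7)x) = 85, so x' = 6520/13.
Then Pb = 1786/7 − (2/7)·(6520/13) = 1454/13 and Ps = 89/3 + (1/3)·(6520/13) = 2559/13.
Buyers' price falls by P* − Pb = 1964/13 − 1454/13 = 510/13; sellers' price rises by Ps − P* = 2559/13 − 1964/13 = 595/13.

Buyers gain 510/13 per unit; sellers gain 595/13 per unit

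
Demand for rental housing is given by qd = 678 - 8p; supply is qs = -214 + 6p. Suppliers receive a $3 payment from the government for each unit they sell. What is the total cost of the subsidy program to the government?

Pre-subsidy: 678 - 8p = -214 + 6p gives p* = 446/7, q* = 1178/7.
With the subsidy, sellers receive ps = pb + 3 for each unit, where pb is the price buyers pay.
Supply in terms of pb becomes qs = -214 + 6(pb + 3) = -196 + 6pb. Setting this equal to demand: 678 - 8pb = -196 + 6pb, so pb = 437/7.
Sellers receive ps = 437/7 + 3 = 458/7; q' = 678 − 8·(437/7) = 1250/7.
Government outlay = subsidy × quantity = 3 × 1250/7 = 3750/7.

Government cost = 3750/7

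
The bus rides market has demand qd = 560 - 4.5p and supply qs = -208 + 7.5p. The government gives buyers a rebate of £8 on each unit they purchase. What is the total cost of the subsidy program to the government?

Pre-subsidy: 560 - 4.5p = -208 + 7.5p gives p* = 64, q* = 272.
With the rebate, buyers effectively pay pb = ps − 8, where ps is the price sellers receive.
Demand in terms of ps becomes qd = 560 − 4.5(ps − 8) = 596 - 4.5ps. Setting this equal to supply: 596 - 4.5ps = -208 + 7.5ps, so ps = 67.
Buyers pay pb = 67 − 8 = 59; q' = -208 + 7.5·67 = 294.5.
Government outlay = subsidy × quantity = 8 × 294.5 = 2356.

Government cost = £2356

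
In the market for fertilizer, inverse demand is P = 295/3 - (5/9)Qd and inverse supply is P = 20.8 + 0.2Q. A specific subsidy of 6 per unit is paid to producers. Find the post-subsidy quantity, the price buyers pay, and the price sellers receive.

Q' = 3759/34; buyers pay 1255/34; sellers receive 1459/34

Pre-subsidy: 295/3 - (5/9)Q = 20.8 + 0.2Q gives Q* = 3489/34 and P* = 1405/34.
With the subsidy, sellers receive Ps = Pb + 6 for each unit, where Pb is the price buyers pay.
On the curves, Pb = 295/3 - (5/9)Q and Ps = 20.8 + 0.2Q; the wedge Ps − Pb = 6 gives 20.8 + 0.2Q − (295/3 - (5/9)Q) = 6, so Q' = 3759/34.
Then Pb = 295/3 − (5/9)·(3759/34) = 1255/34 and Ps = 20.8 + 0.2·(3759/34) = 1459/34.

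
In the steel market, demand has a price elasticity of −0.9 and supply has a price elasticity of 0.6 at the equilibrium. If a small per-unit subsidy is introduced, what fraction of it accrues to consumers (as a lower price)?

Consumer share = 0.4

For a small subsidy around the equilibrium, the benefit split depends on the relative slopes, which at a point are proportional to the elasticities.
Buyer share = εs/(εs + |εd|) = 0.6/(0.6 + 0.9) = 0.4; seller share = |εd|/(εs + |εd|) = 0.6.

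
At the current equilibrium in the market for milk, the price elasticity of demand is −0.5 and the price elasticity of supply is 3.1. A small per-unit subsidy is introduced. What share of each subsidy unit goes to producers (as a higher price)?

For a small subsidy around the equilibrium, the benefit split depends on the relative slopes, which at a point are proportional to the elasticities.
Buyer share = εs/(εs + |εd|) = 3.1/(3.1 + 0.5) = 31/36; seller share = |εd|/(εs + |εd|) = 5/36.
So producers capture 5/36 of the subsidy.

Producer share = 5/36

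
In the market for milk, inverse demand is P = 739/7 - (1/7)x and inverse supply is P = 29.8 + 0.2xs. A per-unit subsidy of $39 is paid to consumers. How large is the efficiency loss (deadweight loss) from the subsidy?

Pre-subsidy: 739/7 - (1/7)x = 29.8 + 0.2x gives x* = 221 and P* = 74.
With the rebate, buyers effectively pay Pb = Ps − 39, where Ps is the price sellers receive.
On the curves, Pb = 739/7 - (1/7)x and Ps = 29.8 + 0.2x; the wedge Ps − Pb = 39 gives 29.8 + 0.2x − (739/7 - (1/7)x) = 39, so x' = 334.75.
Then Pb = 739/7 − (1/7)·334.75 = 57.75 and Ps = 29.8 + 0.2·334.75 = 96.75.
The subsidy expands output by 334.75 − 221 = 113.75 past the efficient level; on those units the gap between marginal cost and willingness to pay runs from 0 up to 39.
DWL = ½ × 39 × 113.75 = 2218.125.

Deadweight loss = $2218.125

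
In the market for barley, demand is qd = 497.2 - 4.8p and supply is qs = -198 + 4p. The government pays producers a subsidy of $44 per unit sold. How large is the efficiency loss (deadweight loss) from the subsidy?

Pre-subsidy: 497.2 - 4.8p = -198 + 4p gives p* = 79, q* = 118.
With the subsidy, sellers receive ps = pb + 44 for each unit, where pb is the price buyers pay.
Supply in terms of pb becomes qs = -198 + 4(pb + 44) = -22 + 4pb. Setting this equal to demand: 497.2 - 4.8pb = -22 + 4pb, so pb = 59.
Sellers receive ps = 59 + 44 = 103; q' = 497.2 − 4.8·59 = 214.
The subsidy expands output by 214 − 118 = 96 past the efficient level; on those units the gap between marginal cost and willingness to pay runs from 0 up to 44.
DWL = ½ × 44 × 96 = 2112.

Deadweight loss = $2112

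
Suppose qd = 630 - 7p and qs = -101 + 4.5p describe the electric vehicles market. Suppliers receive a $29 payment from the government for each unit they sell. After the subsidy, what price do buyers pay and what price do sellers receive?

Buyers pay 1201/23; sellers receive 1868/23

Pre-subsidy: 630 - 7p = -101 + 4.5p gives p* = 1462/23, q* = 4256/23.
With the subsidy, sellers receive ps = pb + 29 for each unit, where pb is the price buyers pay.
Supply in terms of pb becomes qs = -101 + 4.5(pb + 29) = 29.5 + 4.5pb. Setting this equal to demand: 630 - 7pb = 29.5 + 4.5pb, so pb = 1201/23.
Sellers receive ps = 1201/23 + 29 = 1868/23; q' = 630 − 7·(1201/23) = 6083/23.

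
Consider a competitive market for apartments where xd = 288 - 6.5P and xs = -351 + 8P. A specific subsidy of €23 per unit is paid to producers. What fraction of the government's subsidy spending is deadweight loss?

Pre-subsidy: 288 - 6.5P = -351 + 8P gives P* = 1278/29, x* = 45/29.
With the subsidy, sellers receive Ps = Pb + 23 for each unit, where Pb is the price buyers pay.
Supply in terms of Pb becomes xs = -351 + 8(Pb + 23) = -167 + 8Pb. Setting this equal to demand: 288 - 6.5Pb = -167 + 8Pb, so Pb = 910/29.
Sellers receive Ps = 910/29 + 23 = 1577/29; x' = 288 − 6.5·(910/29) = 2437/29.
ΔCS = ½(45/29 + 2437/29)(1278/29 − 910/29) = 456688/841; ΔPS = ½(45/29 + 2437/29)(1577/29 − 1278/29) = 371059/841.
Government spending = 23 × 2437/29 = 56051/29.
DWL = ½ × 23 × (2437/29 − 45/29) = 27508/29; fraction = (27508/29) / (56051/29) = 1196/2437.

DWL / government spending = 1196/2437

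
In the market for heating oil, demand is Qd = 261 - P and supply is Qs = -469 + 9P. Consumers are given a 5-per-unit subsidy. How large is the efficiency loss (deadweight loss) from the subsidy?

Pre-subsidy: 261 - P = -469 + 9P gives P* = 73, Q* = 188.
With the rebate, buyers effectively pay Pb = Ps − 5, where Ps is the price sellers receive.
Demand in terms of Ps becomes Qd = 261 − 1(Ps − 5) = 266 - Ps. Setting this equal to supply: 266 - Ps = -469 + 9Ps, so Ps = 73.5.
Buyers pay Pb = 73.5 − 5 = 68.5; Q' = -469 + 9·73.5 = 192.5.
The subsidy expands output by 192.5 − 188 = 4.5 past the efficient level; on those units the gap between marginal cost and willingness to pay runs from 0 up to 5.
DWL = ½ × 5 × 4.5 = 11.25.

Deadweight loss = 11.25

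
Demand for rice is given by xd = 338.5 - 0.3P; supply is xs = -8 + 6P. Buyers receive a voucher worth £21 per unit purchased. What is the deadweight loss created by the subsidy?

Deadweight loss = £63

Pre-subsidy: 338.5 - 0.3P = -8 + 6P gives P* = 55, x* = 322.
With the rebate, buyers effectively pay Pb = Ps − 21, where Ps is the price sellers receive.
Demand in terms of Ps becomes xd = 338.5 − 0.3(Ps − 21) = 344.8 - 0.3Ps. Setting this equal to supply: 344.8 - 0.3Ps = -8 + 6Ps, so Ps = 56.
Buyers pay Pb = 56 − 21 = 35; x' = -8 + 6·56 = 328.
The subsidy expands output by 328 − 322 = 6 past the efficient level; on those units the gap between marginal cost and willingness to pay runs from 0 up to 21.
DWL = ½ × 21 × 6 = 63.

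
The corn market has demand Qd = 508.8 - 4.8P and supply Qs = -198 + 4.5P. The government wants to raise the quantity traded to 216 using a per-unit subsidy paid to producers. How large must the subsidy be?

At Q = 216, invert demand for the buyer price: Pb = (508.8 − 216)/4.8 = 61; invert supply for the seller price: Ps = (216 − (-198))/4.5 = 92.
The subsidy must fill the gap: s = Ps − Pb = 92 − 61 = 31.

Required subsidy s = 31 per unit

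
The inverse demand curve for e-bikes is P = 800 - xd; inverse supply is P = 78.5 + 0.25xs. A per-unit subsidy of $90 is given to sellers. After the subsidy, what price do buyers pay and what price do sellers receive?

Pre-subsidy: 800 - x = 78.5 + 0.25x gives x* = 577.2 and P* = 222.8.
With the subsidy, sellers receive Ps = Pb + 90 for each unit, where Pb is the price buyers pay.
On the curves, Pb = 800 - x and Ps = 78.5 + 0.25x; the wedge Ps − Pb = 90 gives 78.5 + 0.25x − (800 - x) = 90, so x' = 649.2.
Then Pb = 800 − 1·649.2 = 150.8 and Ps = 78.5 + 0.25·649.2 = 240.8.

Buyers pay $150.8; sellers receive $240.8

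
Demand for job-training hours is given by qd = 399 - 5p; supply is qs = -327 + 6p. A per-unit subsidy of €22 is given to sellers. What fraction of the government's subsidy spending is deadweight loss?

DWL / government spending = 10/43

Pre-subsidy: 399 - 5p = -327 + 6p gives p* = 66, q* = 69.
With the subsidy, sellers receive ps = pb + 22 for each unit, where pb is the price buyers pay.
Supply in terms of pb becomes qs = -327 + 6(pb + 22) = -195 + 6pb. Setting this equal to demand: 399 - 5pb = -195 + 6pb, so pb = 54.
Sellers receive ps = 54 + 22 = 76; q' = 399 − 5·54 = 129.
ΔCS = ½(69 + 129)(66 − 54) = 1188; ΔPS = ½(69 + 129)(76 − 66) = 990.
Government spending = 22 × 129 = 2838.
DWL = ½ × 22 × (129 − 69) = 660; fraction = 660 / 2838 = 10/43.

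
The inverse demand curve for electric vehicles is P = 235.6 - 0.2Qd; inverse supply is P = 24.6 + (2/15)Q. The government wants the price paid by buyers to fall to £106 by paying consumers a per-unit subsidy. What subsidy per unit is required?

Required subsidy s = £5 per unit

At a buyer price of 106, quantity demanded is 1178 − 5·106 = 648.
Sellers supply 648 only when they receive Ps = 24.6 + (2/15)·648 = 111.
s = Ps − Pb = 111 − 106 = 5.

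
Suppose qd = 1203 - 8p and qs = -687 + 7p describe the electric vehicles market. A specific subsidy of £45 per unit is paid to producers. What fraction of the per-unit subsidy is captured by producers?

Producer share = 8/15

Pre-subsidy: 1203 - 8p = -687 + 7p gives p* = 126, q* = 195.
With the subsidy, sellers receive ps = pb + 45 for each unit, where pb is the price buyers pay.
Supply in terms of pb becomes qs = -687 + 7(pb + 45) = -372 + 7pb. Setting this equal to demand: 1203 - 8pb = -372 + 7pb, so pb = 105.
Sellers receive ps = 105 + 45 = 150; q' = 1203 − 8·105 = 363.
Buyers' price falls by p* − pb = 126 − 105 = 21; sellers' price rises by ps − p* = 150 − 126 = 24.
So producers capture 24/45 = 8/15 of each unit of subsidy.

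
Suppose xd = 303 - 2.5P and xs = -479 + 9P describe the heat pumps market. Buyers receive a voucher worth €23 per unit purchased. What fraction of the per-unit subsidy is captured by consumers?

Consumer share = 18/23

Pre-subsidy: 303 - 2.5P = -479 + 9P gives P* = 68, x* = 133.
With the rebate, buyers effectively pay Pb = Ps − 23, where Ps is the price sellers receive.
Demand in terms of Ps becomes xd = 303 − 2.5(Ps − 23) = 360.5 - 2.5Ps. Setting this equal to supply: 360.5 - 2.5Ps = -479 + 9Ps, so Ps = 73.
Buyers pay Pb = 73 − 23 = 50; x' = -479 + 9·73 = 178.
Buyers' price falls by P* − Pb = 68 − 50 = 18; sellers' price rises by Ps − P* = 73 − 68 = 5.
So consumers capture 18/23 = 18/23 of each unit of subsidy.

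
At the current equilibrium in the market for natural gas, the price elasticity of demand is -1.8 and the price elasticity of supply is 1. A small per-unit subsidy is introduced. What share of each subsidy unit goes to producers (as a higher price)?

For a small subsidy around the equilibrium, the benefit split depends on the relative slopes, which at a point are proportional to the elasticities.
Buyer share = εs/(εs + |εd|) = 1/(1 + 1.8) = 5/14; seller share = |εd|/(εs + |εd|) = 9/14.
So producers capture 9/14 of the subsidy.

Producer share = 9/14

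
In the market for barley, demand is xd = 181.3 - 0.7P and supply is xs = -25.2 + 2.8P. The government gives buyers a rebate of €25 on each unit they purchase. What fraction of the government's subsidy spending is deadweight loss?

DWL / government spending = 1/22

Pre-subsidy: 181.3 - 0.7P = -25.2 + 2.8P gives P* = 59, x* = 140.
With the rebate, buyers effectively pay Pb = Ps − 25, where Ps is the price sellers receive.
Demand in terms of Ps becomes xd = 181.3 − 0.7(Ps − 25) = 198.8 - 0.7Ps. Setting this equal to supply: 198.8 - 0.7Ps = -25.2 + 2.8Ps, so Ps = 64.
Buyers pay Pb = 64 − 25 = 39; x' = -25.2 + 2.8·64 = 154.
ΔCS = ½(140 + 154)(59 − 39) = 2940; ΔPS = ½(140 + 154)(64 − 59) = 735.
Government spending = 25 × 154 = 3850.
DWL = ½ × 25 × (154 − 140) = 175; fraction = 175 / 3850 = 1/22.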